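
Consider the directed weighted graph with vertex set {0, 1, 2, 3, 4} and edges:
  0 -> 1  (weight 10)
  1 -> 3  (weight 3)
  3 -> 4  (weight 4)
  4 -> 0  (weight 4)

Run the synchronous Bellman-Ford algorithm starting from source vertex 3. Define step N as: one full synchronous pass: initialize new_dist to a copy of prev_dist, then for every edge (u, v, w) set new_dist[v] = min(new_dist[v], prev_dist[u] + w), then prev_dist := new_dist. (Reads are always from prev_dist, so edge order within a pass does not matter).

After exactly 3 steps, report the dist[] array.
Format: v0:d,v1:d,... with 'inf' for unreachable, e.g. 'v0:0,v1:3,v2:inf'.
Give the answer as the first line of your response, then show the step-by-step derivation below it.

v0:8,v1:18,v2:inf,v3:0,v4:4

step 1: dist = v0:inf,v1:inf,v2:inf,v3:0,v4:4
step 2: dist = v0:8,v1:inf,v2:inf,v3:0,v4:4
step 3: dist = v0:8,v1:18,v2:inf,v3:0,v4:4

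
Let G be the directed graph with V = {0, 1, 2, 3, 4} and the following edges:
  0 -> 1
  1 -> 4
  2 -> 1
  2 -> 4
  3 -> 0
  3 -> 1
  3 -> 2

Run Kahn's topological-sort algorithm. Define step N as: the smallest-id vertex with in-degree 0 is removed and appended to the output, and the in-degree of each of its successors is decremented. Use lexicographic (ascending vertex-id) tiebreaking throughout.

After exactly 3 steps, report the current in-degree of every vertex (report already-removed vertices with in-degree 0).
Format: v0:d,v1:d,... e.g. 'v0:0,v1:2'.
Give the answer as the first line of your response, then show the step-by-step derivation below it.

v0:0,v1:0,v2:0,v3:0,v4:1

step 1: output 3; order=[3]; indeg=(0,2,0,0,2)
step 2: output 0; order=[3,0]; indeg=(0,1,0,0,2)
step 3: output 2; order=[3,0,2]; indeg=(0,0,0,0,1)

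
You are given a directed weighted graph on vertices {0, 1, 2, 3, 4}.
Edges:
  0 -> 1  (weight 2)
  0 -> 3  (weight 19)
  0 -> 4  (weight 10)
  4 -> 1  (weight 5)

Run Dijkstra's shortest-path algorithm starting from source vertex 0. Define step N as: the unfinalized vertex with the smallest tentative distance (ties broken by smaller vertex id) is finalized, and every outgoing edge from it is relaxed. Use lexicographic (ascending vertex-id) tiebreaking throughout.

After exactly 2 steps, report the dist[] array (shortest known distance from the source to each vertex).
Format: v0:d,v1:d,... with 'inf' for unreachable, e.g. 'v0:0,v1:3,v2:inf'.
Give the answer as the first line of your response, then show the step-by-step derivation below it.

v0:0,v1:2,v2:inf,v3:19,v4:10

step 1: dist = v0:0,v1:2,v2:inf,v3:19,v4:10
step 2: dist = v0:0,v1:2,v2:inf,v3:19,v4:10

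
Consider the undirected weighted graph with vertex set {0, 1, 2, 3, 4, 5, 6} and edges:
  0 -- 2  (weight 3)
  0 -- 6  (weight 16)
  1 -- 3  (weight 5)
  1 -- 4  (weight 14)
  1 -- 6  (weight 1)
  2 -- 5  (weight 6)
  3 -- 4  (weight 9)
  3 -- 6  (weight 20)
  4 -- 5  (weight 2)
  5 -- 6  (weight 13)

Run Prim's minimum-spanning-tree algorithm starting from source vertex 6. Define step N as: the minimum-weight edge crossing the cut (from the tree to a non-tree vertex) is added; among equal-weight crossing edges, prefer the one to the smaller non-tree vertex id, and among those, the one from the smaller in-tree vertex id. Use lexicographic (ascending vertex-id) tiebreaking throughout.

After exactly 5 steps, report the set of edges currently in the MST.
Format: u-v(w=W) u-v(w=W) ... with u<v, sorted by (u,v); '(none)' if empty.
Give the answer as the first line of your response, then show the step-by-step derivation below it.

1-3(w=5) 1-6(w=1) 2-5(w=6) 3-4(w=9) 4-5(w=2)

step 1: add edge 1-6 (w=1); MST = {1-6(w=1)}
step 2: add edge 1-3 (w=5); MST = {1-3(w=5) 1-6(w=1)}
step 3: add edge 3-4 (w=9); MST = {1-3(w=5) 1-6(w=1) 3-4(w=9)}
step 4: add edge 4-5 (w=2); MST = {1-3(w=5) 1-6(w=1) 3-4(w=9) 4-5(w=2)}
step 5: add edge 2-5 (w=6); MST = {1-3(w=5) 1-6(w=1) 2-5(w=6) 3-4(w=9) 4-5(w=2)}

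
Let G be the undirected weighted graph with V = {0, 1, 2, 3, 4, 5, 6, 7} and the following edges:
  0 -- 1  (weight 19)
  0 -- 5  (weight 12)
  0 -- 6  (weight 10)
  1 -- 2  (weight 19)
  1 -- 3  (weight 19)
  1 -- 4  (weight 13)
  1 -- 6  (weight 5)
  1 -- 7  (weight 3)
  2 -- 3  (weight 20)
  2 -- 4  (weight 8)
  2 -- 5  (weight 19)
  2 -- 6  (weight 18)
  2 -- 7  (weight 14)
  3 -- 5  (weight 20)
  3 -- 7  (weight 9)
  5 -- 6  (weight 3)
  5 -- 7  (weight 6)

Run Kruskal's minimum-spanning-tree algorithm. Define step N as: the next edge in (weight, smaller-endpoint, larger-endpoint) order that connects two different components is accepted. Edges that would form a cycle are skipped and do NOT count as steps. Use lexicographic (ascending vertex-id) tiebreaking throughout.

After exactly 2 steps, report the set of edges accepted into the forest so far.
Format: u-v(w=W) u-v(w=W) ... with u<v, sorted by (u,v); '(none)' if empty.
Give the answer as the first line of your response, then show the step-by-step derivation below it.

1-7(w=3) 5-6(w=3)

step 1: add edge 1-7 (w=3); MST = {1-7(w=3)}
step 2: add edge 5-6 (w=3); MST = {1-7(w=3) 5-6(w=3)}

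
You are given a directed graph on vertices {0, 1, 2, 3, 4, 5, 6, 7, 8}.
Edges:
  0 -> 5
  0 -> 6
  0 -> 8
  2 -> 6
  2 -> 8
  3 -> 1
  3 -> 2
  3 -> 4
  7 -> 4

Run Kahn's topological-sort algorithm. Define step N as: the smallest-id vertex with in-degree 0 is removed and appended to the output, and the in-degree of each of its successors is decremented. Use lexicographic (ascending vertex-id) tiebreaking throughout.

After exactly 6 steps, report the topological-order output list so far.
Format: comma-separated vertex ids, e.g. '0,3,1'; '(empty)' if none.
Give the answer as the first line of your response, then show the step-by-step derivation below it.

0,3,1,2,5,6

step 1: output 0; order=[0]; indeg=(0,1,1,0,2,0,1,0,1)
step 2: output 3; order=[0,3]; indeg=(0,0,0,0,1,0,1,0,1)
step 3: output 1; order=[0,3,1]; indeg=(0,0,0,0,1,0,1,0,1)
step 4: output 2; order=[0,3,1,2]; indeg=(0,0,0,0,1,0,0,0,0)
step 5: output 5; order=[0,3,1,2,5]; indeg=(0,0,0,0,1,0,0,0,0)
step 6: output 6; order=[0,3,1,2,5,6]; indeg=(0,0,0,0,1,0,0,0,0)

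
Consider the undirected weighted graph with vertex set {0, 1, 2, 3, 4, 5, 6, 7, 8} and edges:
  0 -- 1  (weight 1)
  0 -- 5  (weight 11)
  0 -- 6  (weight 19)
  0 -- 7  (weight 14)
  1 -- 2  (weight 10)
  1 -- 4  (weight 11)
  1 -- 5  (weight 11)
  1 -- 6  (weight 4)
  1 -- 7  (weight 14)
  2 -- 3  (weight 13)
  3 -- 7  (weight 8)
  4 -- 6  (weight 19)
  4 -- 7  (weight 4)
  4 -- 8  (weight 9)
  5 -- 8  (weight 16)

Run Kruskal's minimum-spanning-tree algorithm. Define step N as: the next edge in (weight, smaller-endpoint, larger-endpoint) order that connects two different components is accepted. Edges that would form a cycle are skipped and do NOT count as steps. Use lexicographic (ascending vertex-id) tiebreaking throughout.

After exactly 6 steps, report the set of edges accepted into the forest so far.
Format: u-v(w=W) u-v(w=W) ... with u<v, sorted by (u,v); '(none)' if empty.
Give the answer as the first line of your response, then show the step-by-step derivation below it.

0-1(w=1) 1-2(w=10) 1-6(w=4) 3-7(w=8) 4-7(w=4) 4-8(w=9)

step 1: add edge 0-1 (w=1); MST = {0-1(w=1)}
step 2: add edge 1-6 (w=4); MST = {0-1(w=1) 1-6(w=4)}
step 3: add edge 4-7 (w=4); MST = {0-1(w=1) 1-6(w=4) 4-7(w=4)}
step 4: add edge 3-7 (w=8); MST = {0-1(w=1) 1-6(w=4) 3-7(w=8) 4-7(w=4)}
step 5: add edge 4-8 (w=9); MST = {0-1(w=1) 1-6(w=4) 3-7(w=8) 4-7(w=4) 4-8(w=9)}
step 6: add edge 1-2 (w=10); MST = {0-1(w=1) 1-2(w=10) 1-6(w=4) 3-7(w=8) 4-7(w=4) 4-8(w=9)}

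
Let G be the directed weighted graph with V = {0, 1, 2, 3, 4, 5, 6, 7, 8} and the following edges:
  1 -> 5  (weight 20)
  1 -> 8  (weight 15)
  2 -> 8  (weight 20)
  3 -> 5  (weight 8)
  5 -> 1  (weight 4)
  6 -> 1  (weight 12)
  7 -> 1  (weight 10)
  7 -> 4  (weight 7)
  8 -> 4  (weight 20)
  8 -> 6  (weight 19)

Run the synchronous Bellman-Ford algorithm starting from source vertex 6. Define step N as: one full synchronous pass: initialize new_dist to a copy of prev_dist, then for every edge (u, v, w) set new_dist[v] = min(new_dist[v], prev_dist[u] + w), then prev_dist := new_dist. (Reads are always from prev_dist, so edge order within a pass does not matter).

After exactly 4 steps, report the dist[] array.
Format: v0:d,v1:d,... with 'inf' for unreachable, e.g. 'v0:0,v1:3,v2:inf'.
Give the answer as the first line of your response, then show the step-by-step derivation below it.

v0:inf,v1:12,v2:inf,v3:inf,v4:47,v5:32,v6:0,v7:inf,v8:27

step 1: dist = v0:inf,v1:12,v2:inf,v3:inf,v4:inf,v5:inf,v6:0,v7:inf,v8:inf
step 2: dist = v0:inf,v1:12,v2:inf,v3:inf,v4:inf,v5:32,v6:0,v7:inf,v8:27
step 3: dist = v0:inf,v1:12,v2:inf,v3:inf,v4:47,v5:32,v6:0,v7:inf,v8:27
step 4: dist = v0:inf,v1:12,v2:inf,v3:inf,v4:47,v5:32,v6:0,v7:inf,v8:27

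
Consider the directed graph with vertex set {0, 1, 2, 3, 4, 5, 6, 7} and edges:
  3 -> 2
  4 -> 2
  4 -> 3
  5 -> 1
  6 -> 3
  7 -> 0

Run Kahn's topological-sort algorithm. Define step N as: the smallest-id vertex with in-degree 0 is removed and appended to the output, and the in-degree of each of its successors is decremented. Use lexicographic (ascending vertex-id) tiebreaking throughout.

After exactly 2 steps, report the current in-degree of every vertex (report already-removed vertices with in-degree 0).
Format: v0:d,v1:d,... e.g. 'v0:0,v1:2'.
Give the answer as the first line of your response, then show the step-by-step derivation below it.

v0:1,v1:0,v2:1,v3:1,v4:0,v5:0,v6:0,v7:0

step 1: output 4; order=[4]; indeg=(1,1,1,1,0,0,0,0)
step 2: output 5; order=[4,5]; indeg=(1,0,1,1,0,0,0,0)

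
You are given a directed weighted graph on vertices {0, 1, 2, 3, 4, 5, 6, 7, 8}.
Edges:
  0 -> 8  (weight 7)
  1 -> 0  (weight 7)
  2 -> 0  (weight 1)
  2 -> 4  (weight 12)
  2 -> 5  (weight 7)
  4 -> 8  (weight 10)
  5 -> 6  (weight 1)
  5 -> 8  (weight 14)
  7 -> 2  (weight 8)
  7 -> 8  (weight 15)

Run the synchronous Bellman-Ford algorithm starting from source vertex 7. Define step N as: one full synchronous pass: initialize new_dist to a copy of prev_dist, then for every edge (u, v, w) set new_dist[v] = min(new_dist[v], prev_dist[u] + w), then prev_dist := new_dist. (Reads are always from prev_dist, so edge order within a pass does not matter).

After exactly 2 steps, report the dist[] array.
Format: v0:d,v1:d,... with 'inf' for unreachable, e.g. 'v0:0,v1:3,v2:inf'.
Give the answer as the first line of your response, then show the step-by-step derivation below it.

v0:9,v1:inf,v2:8,v3:inf,v4:20,v5:15,v6:inf,v7:0,v8:15

step 1: dist = v0:inf,v1:inf,v2:8,v3:inf,v4:inf,v5:inf,v6:inf,v7:0,v8:15
step 2: dist = v0:9,v1:inf,v2:8,v3:inf,v4:20,v5:15,v6:inf,v7:0,v8:15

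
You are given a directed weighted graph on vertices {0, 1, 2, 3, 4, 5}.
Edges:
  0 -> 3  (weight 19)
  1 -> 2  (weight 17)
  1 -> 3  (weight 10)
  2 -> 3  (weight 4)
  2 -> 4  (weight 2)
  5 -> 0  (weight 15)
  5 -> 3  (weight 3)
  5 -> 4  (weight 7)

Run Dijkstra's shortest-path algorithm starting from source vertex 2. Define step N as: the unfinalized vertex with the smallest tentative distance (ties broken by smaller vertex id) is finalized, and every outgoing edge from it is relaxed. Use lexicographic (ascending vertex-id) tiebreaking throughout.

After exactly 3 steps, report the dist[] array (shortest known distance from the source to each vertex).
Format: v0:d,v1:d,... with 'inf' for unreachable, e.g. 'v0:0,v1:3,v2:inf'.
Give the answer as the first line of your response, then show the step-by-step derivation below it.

v0:inf,v1:inf,v2:0,v3:4,v4:2,v5:inf

step 1: dist = v0:inf,v1:inf,v2:0,v3:4,v4:2,v5:inf
step 2: dist = v0:inf,v1:inf,v2:0,v3:4,v4:2,v5:inf
step 3: dist = v0:inf,v1:inf,v2:0,v3:4,v4:2,v5:inf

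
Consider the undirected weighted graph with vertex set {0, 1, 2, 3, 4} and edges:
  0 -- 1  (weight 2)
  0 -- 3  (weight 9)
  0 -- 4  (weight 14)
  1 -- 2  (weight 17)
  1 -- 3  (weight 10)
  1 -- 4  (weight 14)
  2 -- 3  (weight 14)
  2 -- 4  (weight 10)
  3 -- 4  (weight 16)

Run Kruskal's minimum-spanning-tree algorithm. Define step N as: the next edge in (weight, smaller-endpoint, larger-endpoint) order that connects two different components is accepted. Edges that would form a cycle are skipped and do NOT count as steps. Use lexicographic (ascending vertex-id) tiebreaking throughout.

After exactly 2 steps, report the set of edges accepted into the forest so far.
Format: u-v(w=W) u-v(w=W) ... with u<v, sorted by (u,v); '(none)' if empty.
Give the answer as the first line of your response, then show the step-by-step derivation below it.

0-1(w=2) 0-3(w=9)

step 1: add edge 0-1 (w=2); MST = {0-1(w=2)}
step 2: add edge 0-3 (w=9); MST = {0-1(w=2) 0-3(w=9)}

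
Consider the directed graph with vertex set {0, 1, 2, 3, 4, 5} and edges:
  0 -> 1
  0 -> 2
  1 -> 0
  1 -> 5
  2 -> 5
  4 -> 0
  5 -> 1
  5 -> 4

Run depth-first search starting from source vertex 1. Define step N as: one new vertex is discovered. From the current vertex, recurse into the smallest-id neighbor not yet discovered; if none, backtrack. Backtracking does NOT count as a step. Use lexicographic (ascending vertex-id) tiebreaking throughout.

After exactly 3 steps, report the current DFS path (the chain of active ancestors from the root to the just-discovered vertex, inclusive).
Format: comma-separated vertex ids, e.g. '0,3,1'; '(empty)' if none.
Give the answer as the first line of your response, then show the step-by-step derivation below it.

1,0,2

step 1: discover 1; path=1; order=1
step 2: discover 0; path=1>0; order=1,0
step 3: discover 2; path=1>0>2; order=1,0,2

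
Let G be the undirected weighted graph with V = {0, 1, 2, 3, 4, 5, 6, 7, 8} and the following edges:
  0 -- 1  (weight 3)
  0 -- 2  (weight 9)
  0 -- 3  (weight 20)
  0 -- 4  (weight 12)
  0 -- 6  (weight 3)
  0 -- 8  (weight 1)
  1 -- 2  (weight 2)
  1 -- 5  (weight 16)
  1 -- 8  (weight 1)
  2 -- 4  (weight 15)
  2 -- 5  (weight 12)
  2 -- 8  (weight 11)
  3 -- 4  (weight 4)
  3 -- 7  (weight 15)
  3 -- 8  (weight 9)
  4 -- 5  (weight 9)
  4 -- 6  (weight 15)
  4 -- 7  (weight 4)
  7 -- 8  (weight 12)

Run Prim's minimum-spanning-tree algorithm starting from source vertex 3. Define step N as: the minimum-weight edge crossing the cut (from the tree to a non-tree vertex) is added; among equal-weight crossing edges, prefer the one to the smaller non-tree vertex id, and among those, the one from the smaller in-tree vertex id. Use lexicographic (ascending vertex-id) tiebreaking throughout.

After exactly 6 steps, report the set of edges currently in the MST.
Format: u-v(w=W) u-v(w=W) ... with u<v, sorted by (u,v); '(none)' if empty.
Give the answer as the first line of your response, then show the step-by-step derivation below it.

0-8(w=1) 1-8(w=1) 3-4(w=4) 3-8(w=9) 4-5(w=9) 4-7(w=4)

step 1: add edge 3-4 (w=4); MST = {3-4(w=4)}
step 2: add edge 4-7 (w=4); MST = {3-4(w=4) 4-7(w=4)}
step 3: add edge 4-5 (w=9); MST = {3-4(w=4) 4-5(w=9) 4-7(w=4)}
step 4: add edge 3-8 (w=9); MST = {3-4(w=4) 3-8(w=9) 4-5(w=9) 4-7(w=4)}
step 5: add edge 0-8 (w=1); MST = {0-8(w=1) 3-4(w=4) 3-8(w=9) 4-5(w=9) 4-7(w=4)}
step 6: add edge 1-8 (w=1); MST = {0-8(w=1) 1-8(w=1) 3-4(w=4) 3-8(w=9) 4-5(w=9) 4-7(w=4)}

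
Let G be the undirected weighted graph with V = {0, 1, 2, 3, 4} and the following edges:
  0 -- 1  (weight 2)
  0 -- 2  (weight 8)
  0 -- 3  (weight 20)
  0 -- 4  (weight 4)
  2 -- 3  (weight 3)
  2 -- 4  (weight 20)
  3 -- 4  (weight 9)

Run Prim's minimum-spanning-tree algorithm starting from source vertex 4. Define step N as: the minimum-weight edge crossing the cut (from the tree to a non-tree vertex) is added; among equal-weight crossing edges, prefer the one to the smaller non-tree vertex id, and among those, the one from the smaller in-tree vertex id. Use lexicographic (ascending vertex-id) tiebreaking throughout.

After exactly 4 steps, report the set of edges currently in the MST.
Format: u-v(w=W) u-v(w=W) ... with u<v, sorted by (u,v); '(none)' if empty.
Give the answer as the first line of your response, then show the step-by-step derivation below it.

0-1(w=2) 0-2(w=8) 0-4(w=4) 2-3(w=3)

step 1: add edge 0-4 (w=4); MST = {0-4(w=4)}
step 2: add edge 0-1 (w=2); MST = {0-1(w=2) 0-4(w=4)}
step 3: add edge 0-2 (w=8); MST = {0-1(w=2) 0-2(w=8) 0-4(w=4)}
step 4: add edge 2-3 (w=3); MST = {0-1(w=2) 0-2(w=8) 0-4(w=4) 2-3(w=3)}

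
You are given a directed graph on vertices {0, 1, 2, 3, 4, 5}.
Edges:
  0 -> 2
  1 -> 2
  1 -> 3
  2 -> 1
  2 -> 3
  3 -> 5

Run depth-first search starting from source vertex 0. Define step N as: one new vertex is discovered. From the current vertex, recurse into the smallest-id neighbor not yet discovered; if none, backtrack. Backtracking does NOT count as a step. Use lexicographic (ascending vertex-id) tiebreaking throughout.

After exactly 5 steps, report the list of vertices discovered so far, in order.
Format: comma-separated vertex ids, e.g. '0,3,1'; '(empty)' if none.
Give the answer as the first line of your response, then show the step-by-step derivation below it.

0,2,1,3,5

step 1: discover 0; path=0; order=0
step 2: discover 2; path=0>2; order=0,2
step 3: discover 1; path=0>2>1; order=0,2,1
step 4: discover 3; path=0>2>1>3; order=0,2,1,3
step 5: discover 5; path=0>2>1>3>5; order=0,2,1,3,5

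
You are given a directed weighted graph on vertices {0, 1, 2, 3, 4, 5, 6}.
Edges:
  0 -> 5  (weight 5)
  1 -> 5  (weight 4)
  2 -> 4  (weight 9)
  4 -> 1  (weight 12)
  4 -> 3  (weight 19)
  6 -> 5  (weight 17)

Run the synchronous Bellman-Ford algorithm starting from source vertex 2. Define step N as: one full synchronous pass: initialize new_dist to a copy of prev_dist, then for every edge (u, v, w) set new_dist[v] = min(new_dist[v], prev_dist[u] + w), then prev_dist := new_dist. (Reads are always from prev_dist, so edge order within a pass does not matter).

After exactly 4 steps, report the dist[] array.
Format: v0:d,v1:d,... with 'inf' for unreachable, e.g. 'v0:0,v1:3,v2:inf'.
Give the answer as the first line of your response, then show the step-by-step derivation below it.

v0:inf,v1:21,v2:0,v3:28,v4:9,v5:25,v6:inf

step 1: dist = v0:inf,v1:inf,v2:0,v3:inf,v4:9,v5:inf,v6:inf
step 2: dist = v0:inf,v1:21,v2:0,v3:28,v4:9,v5:inf,v6:inf
step 3: dist = v0:inf,v1:21,v2:0,v3:28,v4:9,v5:25,v6:inf
step 4: dist = v0:inf,v1:21,v2:0,v3:28,v4:9,v5:25,v6:inf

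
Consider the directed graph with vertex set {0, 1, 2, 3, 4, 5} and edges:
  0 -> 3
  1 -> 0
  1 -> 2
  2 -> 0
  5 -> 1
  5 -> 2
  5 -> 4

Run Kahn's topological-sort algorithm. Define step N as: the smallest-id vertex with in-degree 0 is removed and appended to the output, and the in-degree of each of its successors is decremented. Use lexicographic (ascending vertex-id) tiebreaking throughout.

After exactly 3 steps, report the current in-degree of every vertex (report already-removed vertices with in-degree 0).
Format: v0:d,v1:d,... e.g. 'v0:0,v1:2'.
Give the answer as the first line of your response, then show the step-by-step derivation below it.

v0:0,v1:0,v2:0,v3:1,v4:0,v5:0

step 1: output 5; order=[5]; indeg=(2,0,1,1,0,0)
step 2: output 1; order=[5,1]; indeg=(1,0,0,1,0,0)
step 3: output 2; order=[5,1,2]; indeg=(0,0,0,1,0,0)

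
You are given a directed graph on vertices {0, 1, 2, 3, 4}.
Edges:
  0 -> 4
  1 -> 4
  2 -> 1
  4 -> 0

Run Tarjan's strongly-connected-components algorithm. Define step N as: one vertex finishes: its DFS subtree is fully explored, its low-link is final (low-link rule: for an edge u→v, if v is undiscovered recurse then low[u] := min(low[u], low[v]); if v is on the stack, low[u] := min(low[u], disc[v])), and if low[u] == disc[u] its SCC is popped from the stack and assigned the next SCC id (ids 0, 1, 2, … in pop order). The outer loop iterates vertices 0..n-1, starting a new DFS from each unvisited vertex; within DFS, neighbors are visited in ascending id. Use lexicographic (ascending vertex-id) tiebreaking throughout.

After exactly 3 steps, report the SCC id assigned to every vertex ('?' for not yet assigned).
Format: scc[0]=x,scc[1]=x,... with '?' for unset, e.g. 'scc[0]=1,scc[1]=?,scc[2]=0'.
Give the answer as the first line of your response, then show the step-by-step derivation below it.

scc[0]=0,scc[1]=1,scc[2]=?,scc[3]=?,scc[4]=0

step 1: low=(low[0]=0,low[1]=?,low[2]=?,low[3]=?,low[4]=0); scc=(scc[0]=?,scc[1]=?,scc[2]=?,scc[3]=?,scc[4]=?)
step 2: low=(low[0]=0,low[1]=?,low[2]=?,low[3]=?,low[4]=0); scc=(scc[0]=0,scc[1]=?,scc[2]=?,scc[3]=?,scc[4]=0)
step 3: low=(low[0]=0,low[1]=2,low[2]=?,low[3]=?,low[4]=0); scc=(scc[0]=0,scc[1]=1,scc[2]=?,scc[3]=?,scc[4]=0)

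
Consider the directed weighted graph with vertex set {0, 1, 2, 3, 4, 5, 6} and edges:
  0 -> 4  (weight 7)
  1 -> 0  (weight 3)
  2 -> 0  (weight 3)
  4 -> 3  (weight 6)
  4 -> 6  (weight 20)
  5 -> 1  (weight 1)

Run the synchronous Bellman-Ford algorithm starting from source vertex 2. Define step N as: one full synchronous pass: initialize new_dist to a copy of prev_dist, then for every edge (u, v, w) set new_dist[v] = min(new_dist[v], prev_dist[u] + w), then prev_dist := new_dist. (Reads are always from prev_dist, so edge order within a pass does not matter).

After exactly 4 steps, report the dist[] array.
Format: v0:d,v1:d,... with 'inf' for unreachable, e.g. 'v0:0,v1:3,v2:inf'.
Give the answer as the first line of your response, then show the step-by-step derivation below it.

v0:3,v1:inf,v2:0,v3:16,v4:10,v5:inf,v6:30

step 1: dist = v0:3,v1:inf,v2:0,v3:inf,v4:inf,v5:inf,v6:inf
step 2: dist = v0:3,v1:inf,v2:0,v3:inf,v4:10,v5:inf,v6:inf
step 3: dist = v0:3,v1:inf,v2:0,v3:16,v4:10,v5:inf,v6:30
step 4: dist = v0:3,v1:inf,v2:0,v3:16,v4:10,v5:inf,v6:30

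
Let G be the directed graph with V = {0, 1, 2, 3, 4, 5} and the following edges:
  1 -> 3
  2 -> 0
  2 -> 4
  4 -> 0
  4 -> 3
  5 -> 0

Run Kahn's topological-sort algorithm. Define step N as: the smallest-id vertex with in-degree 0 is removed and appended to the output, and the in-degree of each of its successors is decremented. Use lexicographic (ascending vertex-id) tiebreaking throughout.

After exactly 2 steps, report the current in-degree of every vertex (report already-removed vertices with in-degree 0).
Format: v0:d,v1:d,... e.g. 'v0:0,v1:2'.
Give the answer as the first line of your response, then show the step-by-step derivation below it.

v0:2,v1:0,v2:0,v3:1,v4:0,v5:0

step 1: output 1; order=[1]; indeg=(3,0,0,1,1,0)
step 2: output 2; order=[1,2]; indeg=(2,0,0,1,0,0)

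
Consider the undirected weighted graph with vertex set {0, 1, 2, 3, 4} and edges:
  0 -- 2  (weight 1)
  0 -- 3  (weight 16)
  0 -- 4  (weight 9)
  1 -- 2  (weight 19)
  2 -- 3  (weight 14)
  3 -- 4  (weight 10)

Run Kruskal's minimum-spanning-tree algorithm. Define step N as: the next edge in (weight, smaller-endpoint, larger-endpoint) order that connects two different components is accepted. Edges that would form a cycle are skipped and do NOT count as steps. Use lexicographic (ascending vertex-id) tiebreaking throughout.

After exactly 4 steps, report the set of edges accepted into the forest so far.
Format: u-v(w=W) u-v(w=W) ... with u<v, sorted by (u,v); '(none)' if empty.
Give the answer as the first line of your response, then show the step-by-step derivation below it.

0-2(w=1) 0-4(w=9) 1-2(w=19) 3-4(w=10)

step 1: add edge 0-2 (w=1); MST = {0-2(w=1)}
step 2: add edge 0-4 (w=9); MST = {0-2(w=1) 0-4(w=9)}
step 3: add edge 3-4 (w=10); MST = {0-2(w=1) 0-4(w=9) 3-4(w=10)}
step 4: add edge 1-2 (w=19); MST = {0-2(w=1) 0-4(w=9) 1-2(w=19) 3-4(w=10)}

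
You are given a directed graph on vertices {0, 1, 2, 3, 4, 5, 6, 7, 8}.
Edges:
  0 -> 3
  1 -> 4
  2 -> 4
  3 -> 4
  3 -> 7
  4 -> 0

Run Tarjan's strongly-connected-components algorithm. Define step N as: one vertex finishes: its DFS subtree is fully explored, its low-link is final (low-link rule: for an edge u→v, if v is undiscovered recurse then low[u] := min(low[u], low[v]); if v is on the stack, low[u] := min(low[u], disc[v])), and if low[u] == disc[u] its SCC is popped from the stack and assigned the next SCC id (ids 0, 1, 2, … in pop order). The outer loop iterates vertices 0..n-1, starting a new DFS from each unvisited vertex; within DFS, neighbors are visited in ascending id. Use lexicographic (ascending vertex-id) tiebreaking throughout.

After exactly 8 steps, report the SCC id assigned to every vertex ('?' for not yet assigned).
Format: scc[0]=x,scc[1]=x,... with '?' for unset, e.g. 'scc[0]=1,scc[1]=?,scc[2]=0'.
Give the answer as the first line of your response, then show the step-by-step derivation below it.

scc[0]=1,scc[1]=2,scc[2]=3,scc[3]=1,scc[4]=1,scc[5]=4,scc[6]=5,scc[7]=0,scc[8]=?

step 1: low=(low[0]=0,low[1]=?,low[2]=?,low[3]=1,low[4]=0,low[5]=?,low[6]=?,low[7]=?,low[8]=?); scc=(scc[0]=?,scc[1]=?,scc[2]=?,scc[3]=?,scc[4]=?,scc[5]=?,scc[6]=?,scc[7]=?,scc[8]=?)
step 2: low=(low[0]=0,low[1]=?,low[2]=?,low[3]=0,low[4]=0,low[5]=?,low[6]=?,low[7]=3,low[8]=?); scc=(scc[0]=?,scc[1]=?,scc[2]=?,scc[3]=?,scc[4]=?,scc[5]=?,scc[6]=?,scc[7]=0,scc[8]=?)
step 3: low=(low[0]=0,low[1]=?,low[2]=?,low[3]=0,low[4]=0,low[5]=?,low[6]=?,low[7]=3,low[8]=?); scc=(scc[0]=?,scc[1]=?,scc[2]=?,scc[3]=?,scc[4]=?,scc[5]=?,scc[6]=?,scc[7]=0,scc[8]=?)
step 4: low=(low[0]=0,low[1]=?,low[2]=?,low[3]=0,low[4]=0,low[5]=?,low[6]=?,low[7]=3,low[8]=?); scc=(scc[0]=1,scc[1]=?,scc[2]=?,scc[3]=1,scc[4]=1,scc[5]=?,scc[6]=?,scc[7]=0,scc[8]=?)
step 5: low=(low[0]=0,low[1]=4,low[2]=?,low[3]=0,low[4]=0,low[5]=?,low[6]=?,low[7]=3,low[8]=?); scc=(scc[0]=1,scc[1]=2,scc[2]=?,scc[3]=1,scc[4]=1,scc[5]=?,scc[6]=?,scc[7]=0,scc[8]=?)
step 6: low=(low[0]=0,low[1]=4,low[2]=5,low[3]=0,low[4]=0,low[5]=?,low[6]=?,low[7]=3,low[8]=?); scc=(scc[0]=1,scc[1]=2,scc[2]=3,scc[3]=1,scc[4]=1,scc[5]=?,scc[6]=?,scc[7]=0,scc[8]=?)
step 7: low=(low[0]=0,low[1]=4,low[2]=5,low[3]=0,low[4]=0,low[5]=6,low[6]=?,low[7]=3,low[8]=?); scc=(scc[0]=1,scc[1]=2,scc[2]=3,scc[3]=1,scc[4]=1,scc[5]=4,scc[6]=?,scc[7]=0,scc[8]=?)
step 8: low=(low[0]=0,low[1]=4,low[2]=5,low[3]=0,low[4]=0,low[5]=6,low[6]=7,low[7]=3,low[8]=?); scc=(scc[0]=1,scc[1]=2,scc[2]=3,scc[3]=1,scc[4]=1,scc[5]=4,scc[6]=5,scc[7]=0,scc[8]=?)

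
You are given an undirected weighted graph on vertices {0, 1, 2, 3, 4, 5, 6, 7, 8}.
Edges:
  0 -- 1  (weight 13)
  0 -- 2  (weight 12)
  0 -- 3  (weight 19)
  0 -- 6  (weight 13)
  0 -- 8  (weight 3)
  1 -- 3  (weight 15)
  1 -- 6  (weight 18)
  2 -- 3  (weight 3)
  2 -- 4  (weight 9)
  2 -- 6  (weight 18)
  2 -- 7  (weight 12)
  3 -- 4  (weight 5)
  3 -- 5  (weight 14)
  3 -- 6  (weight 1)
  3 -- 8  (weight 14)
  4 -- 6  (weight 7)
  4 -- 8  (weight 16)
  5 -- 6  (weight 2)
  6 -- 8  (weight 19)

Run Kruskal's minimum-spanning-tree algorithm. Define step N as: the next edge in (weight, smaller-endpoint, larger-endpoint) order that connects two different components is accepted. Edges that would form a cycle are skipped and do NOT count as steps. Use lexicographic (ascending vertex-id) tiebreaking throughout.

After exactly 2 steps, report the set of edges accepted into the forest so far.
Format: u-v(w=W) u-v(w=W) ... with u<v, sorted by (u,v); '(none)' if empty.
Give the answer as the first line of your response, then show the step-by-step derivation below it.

3-6(w=1) 5-6(w=2)

step 1: add edge 3-6 (w=1); MST = {3-6(w=1)}
step 2: add edge 5-6 (w=2); MST = {3-6(w=1) 5-6(w=2)}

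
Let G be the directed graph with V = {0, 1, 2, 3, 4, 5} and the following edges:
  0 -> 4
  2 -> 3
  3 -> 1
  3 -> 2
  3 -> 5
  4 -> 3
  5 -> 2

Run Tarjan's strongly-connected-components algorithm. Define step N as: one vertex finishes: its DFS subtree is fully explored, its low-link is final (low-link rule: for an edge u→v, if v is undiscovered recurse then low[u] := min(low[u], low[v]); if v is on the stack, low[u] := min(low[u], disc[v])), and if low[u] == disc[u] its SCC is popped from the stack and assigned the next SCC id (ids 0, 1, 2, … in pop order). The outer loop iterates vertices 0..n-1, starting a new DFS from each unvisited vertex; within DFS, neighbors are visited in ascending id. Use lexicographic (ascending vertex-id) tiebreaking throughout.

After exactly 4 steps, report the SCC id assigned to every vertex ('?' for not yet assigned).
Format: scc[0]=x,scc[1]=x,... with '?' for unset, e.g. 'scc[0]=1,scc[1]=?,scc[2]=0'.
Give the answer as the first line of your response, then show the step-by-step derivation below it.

scc[0]=?,scc[1]=0,scc[2]=1,scc[3]=1,scc[4]=?,scc[5]=1

step 1: low=(low[0]=0,low[1]=3,low[2]=?,low[3]=2,low[4]=1,low[5]=?); scc=(scc[0]=?,scc[1]=0,scc[2]=?,scc[3]=?,scc[4]=?,scc[5]=?)
step 2: low=(low[0]=0,low[1]=3,low[2]=2,low[3]=2,low[4]=1,low[5]=?); scc=(scc[0]=?,scc[1]=0,scc[2]=?,scc[3]=?,scc[4]=?,scc[5]=?)
step 3: low=(low[0]=0,low[1]=3,low[2]=2,low[3]=2,low[4]=1,low[5]=4); scc=(scc[0]=?,scc[1]=0,scc[2]=?,scc[3]=?,scc[4]=?,scc[5]=?)
step 4: low=(low[0]=0,low[1]=3,low[2]=2,low[3]=2,low[4]=1,low[5]=4); scc=(scc[0]=?,scc[1]=0,scc[2]=1,scc[3]=1,scc[4]=?,scc[5]=1)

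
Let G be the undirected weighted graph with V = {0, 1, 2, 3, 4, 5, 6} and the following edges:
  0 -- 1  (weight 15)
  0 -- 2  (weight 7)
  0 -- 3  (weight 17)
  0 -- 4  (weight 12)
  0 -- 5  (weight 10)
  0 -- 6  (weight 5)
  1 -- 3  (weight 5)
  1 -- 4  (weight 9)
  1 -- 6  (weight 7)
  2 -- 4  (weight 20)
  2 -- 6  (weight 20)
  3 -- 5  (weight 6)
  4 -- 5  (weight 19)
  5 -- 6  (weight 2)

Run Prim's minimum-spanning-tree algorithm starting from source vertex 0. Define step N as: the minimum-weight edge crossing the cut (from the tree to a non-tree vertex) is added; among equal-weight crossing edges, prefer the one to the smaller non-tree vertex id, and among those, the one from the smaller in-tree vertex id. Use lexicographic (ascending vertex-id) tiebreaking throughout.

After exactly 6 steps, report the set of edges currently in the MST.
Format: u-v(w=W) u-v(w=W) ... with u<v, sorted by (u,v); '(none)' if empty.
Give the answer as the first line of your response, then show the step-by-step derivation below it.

0-2(w=7) 0-6(w=5) 1-3(w=5) 1-4(w=9) 3-5(w=6) 5-6(w=2)

step 1: add edge 0-6 (w=5); MST = {0-6(w=5)}
step 2: add edge 5-6 (w=2); MST = {0-6(w=5) 5-6(w=2)}
step 3: add edge 3-5 (w=6); MST = {0-6(w=5) 3-5(w=6) 5-6(w=2)}
step 4: add edge 1-3 (w=5); MST = {0-6(w=5) 1-3(w=5) 3-5(w=6) 5-6(w=2)}
step 5: add edge 0-2 (w=7); MST = {0-2(w=7) 0-6(w=5) 1-3(w=5) 3-5(w=6) 5-6(w=2)}
step 6: add edge 1-4 (w=9); MST = {0-2(w=7) 0-6(w=5) 1-3(w=5) 1-4(w=9) 3-5(w=6) 5-6(w=2)}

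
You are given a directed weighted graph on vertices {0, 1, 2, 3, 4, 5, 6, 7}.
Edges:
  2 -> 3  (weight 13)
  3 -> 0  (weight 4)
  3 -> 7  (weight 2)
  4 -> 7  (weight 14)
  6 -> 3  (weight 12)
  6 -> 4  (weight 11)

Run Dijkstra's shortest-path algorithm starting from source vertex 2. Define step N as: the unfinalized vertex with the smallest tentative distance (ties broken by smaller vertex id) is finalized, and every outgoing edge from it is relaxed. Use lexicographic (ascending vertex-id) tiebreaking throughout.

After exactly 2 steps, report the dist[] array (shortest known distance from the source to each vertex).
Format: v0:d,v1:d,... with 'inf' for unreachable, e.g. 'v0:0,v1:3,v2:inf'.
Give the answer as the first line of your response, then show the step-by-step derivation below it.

v0:17,v1:inf,v2:0,v3:13,v4:inf,v5:inf,v6:inf,v7:15

step 1: dist = v0:inf,v1:inf,v2:0,v3:13,v4:inf,v5:inf,v6:inf,v7:inf
step 2: dist = v0:17,v1:inf,v2:0,v3:13,v4:inf,v5:inf,v6:inf,v7:15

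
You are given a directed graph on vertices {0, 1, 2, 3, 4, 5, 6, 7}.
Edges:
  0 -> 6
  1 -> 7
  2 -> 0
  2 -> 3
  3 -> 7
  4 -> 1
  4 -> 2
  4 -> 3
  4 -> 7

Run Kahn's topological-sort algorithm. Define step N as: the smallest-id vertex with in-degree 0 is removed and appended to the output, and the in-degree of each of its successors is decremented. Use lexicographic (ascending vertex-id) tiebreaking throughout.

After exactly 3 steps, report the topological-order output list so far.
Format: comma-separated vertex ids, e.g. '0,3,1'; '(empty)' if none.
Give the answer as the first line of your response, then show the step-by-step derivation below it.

4,1,2

step 1: output 4; order=[4]; indeg=(1,0,0,1,0,0,1,2)
step 2: output 1; order=[4,1]; indeg=(1,0,0,1,0,0,1,1)
step 3: output 2; order=[4,1,2]; indeg=(0,0,0,0,0,0,1,1)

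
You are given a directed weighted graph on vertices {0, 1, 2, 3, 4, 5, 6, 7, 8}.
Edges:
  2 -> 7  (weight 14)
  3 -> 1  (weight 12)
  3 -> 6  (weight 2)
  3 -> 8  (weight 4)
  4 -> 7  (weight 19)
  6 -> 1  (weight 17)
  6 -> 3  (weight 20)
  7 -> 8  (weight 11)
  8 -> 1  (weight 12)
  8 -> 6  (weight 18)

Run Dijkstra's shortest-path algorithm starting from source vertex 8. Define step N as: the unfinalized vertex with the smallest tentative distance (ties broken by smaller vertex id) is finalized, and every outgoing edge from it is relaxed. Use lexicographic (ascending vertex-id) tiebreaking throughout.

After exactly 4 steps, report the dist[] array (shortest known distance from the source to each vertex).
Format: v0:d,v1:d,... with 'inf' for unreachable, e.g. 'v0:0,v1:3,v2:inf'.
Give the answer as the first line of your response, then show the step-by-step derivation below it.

v0:inf,v1:12,v2:inf,v3:38,v4:inf,v5:inf,v6:18,v7:inf,v8:0

step 1: dist = v0:inf,v1:12,v2:inf,v3:inf,v4:inf,v5:inf,v6:18,v7:inf,v8:0
step 2: dist = v0:inf,v1:12,v2:inf,v3:inf,v4:inf,v5:inf,v6:18,v7:inf,v8:0
step 3: dist = v0:inf,v1:12,v2:inf,v3:38,v4:inf,v5:inf,v6:18,v7:inf,v8:0
step 4: dist = v0:inf,v1:12,v2:inf,v3:38,v4:inf,v5:inf,v6:18,v7:inf,v8:0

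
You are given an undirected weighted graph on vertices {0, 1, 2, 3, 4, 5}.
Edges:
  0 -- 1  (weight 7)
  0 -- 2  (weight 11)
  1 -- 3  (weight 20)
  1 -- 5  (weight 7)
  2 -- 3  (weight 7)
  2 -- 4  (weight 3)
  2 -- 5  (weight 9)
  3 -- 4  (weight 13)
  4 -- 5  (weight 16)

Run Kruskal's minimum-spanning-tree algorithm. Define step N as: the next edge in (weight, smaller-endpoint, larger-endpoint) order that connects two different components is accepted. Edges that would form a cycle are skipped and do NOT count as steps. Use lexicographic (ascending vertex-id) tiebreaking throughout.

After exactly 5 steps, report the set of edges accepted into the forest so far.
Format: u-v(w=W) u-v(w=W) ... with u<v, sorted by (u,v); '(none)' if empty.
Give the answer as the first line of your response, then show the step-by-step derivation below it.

0-1(w=7) 1-5(w=7) 2-3(w=7) 2-4(w=3) 2-5(w=9)

step 1: add edge 2-4 (w=3); MST = {2-4(w=3)}
step 2: add edge 0-1 (w=7); MST = {0-1(w=7) 2-4(w=3)}
step 3: add edge 1-5 (w=7); MST = {0-1(w=7) 1-5(w=7) 2-4(w=3)}
step 4: add edge 2-3 (w=7); MST = {0-1(w=7) 1-5(w=7) 2-3(w=7) 2-4(w=3)}
step 5: add edge 2-5 (w=9); MST = {0-1(w=7) 1-5(w=7) 2-3(w=7) 2-4(w=3) 2-5(w=9)}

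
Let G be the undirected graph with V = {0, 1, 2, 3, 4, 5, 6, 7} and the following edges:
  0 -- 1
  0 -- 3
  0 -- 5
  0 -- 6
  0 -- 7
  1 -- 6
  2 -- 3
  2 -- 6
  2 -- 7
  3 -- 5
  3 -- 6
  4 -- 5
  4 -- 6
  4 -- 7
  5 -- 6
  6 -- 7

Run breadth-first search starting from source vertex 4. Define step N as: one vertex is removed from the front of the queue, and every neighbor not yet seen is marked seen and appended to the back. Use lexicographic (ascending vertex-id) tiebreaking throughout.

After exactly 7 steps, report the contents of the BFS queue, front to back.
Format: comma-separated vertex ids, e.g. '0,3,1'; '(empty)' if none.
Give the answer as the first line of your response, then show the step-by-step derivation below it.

2

step 1: dequeue 4; queue=[5,6,7]; order=4
step 2: dequeue 5; queue=[6,7,0,3]; order=4,5
step 3: dequeue 6; queue=[7,0,3,1,2]; order=4,5,6
step 4: dequeue 7; queue=[0,3,1,2]; order=4,5,6,7
step 5: dequeue 0; queue=[3,1,2]; order=4,5,6,7,0
step 6: dequeue 3; queue=[1,2]; order=4,5,6,7,0,3
step 7: dequeue 1; queue=[2]; order=4,5,6,7,0,3,1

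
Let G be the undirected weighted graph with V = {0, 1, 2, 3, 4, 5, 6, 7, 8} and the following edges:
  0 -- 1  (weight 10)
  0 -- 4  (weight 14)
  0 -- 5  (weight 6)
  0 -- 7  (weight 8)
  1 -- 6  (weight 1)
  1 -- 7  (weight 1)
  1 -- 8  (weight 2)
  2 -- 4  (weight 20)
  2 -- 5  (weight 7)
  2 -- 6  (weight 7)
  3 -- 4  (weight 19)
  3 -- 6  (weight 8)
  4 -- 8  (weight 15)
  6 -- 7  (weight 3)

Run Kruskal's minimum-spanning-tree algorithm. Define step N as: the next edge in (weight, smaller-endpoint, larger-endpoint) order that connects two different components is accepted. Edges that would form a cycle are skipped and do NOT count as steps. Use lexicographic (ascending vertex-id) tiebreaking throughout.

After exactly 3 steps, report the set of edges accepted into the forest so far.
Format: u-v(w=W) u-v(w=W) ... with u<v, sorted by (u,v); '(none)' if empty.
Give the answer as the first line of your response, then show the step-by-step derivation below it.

1-6(w=1) 1-7(w=1) 1-8(w=2)

step 1: add edge 1-6 (w=1); MST = {1-6(w=1)}
step 2: add edge 1-7 (w=1); MST = {1-6(w=1) 1-7(w=1)}
step 3: add edge 1-8 (w=2); MST = {1-6(w=1) 1-7(w=1) 1-8(w=2)}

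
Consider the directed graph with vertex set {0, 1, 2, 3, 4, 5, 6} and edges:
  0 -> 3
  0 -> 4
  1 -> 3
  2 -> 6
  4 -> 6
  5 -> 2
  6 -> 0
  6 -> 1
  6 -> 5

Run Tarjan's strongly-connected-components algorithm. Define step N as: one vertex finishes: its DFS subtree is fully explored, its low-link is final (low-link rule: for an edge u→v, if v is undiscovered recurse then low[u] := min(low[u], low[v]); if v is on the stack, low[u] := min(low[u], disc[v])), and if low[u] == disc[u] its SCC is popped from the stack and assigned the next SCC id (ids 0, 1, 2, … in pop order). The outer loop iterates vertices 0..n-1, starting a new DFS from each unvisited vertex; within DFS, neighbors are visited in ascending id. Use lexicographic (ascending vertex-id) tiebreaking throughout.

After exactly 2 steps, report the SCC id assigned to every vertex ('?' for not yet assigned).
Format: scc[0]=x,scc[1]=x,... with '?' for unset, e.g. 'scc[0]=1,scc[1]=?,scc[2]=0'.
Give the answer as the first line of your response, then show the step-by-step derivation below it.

scc[0]=?,scc[1]=1,scc[2]=?,scc[3]=0,scc[4]=?,scc[5]=?,scc[6]=?

step 1: low=(low[0]=0,low[1]=?,low[2]=?,low[3]=1,low[4]=?,low[5]=?,low[6]=?); scc=(scc[0]=?,scc[1]=?,scc[2]=?,scc[3]=0,scc[4]=?,scc[5]=?,scc[6]=?)
step 2: low=(low[0]=0,low[1]=4,low[2]=?,low[3]=1,low[4]=2,low[5]=?,low[6]=0); scc=(scc[0]=?,scc[1]=1,scc[2]=?,scc[3]=0,scc[4]=?,scc[5]=?,scc[6]=?)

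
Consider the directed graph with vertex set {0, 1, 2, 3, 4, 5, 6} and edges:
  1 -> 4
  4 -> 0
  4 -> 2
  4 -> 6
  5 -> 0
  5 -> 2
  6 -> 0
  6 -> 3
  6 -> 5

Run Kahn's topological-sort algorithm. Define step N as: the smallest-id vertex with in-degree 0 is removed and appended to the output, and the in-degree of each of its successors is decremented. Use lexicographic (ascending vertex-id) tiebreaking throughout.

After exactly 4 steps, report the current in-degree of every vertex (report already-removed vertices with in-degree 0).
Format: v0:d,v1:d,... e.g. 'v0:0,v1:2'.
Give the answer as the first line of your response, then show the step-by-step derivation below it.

v0:1,v1:0,v2:1,v3:0,v4:0,v5:0,v6:0

step 1: output 1; order=[1]; indeg=(3,0,2,1,0,1,1)
step 2: output 4; order=[1,4]; indeg=(2,0,1,1,0,1,0)
step 3: output 6; order=[1,4,6]; indeg=(1,0,1,0,0,0,0)
step 4: output 3; order=[1,4,6,3]; indeg=(1,0,1,0,0,0,0)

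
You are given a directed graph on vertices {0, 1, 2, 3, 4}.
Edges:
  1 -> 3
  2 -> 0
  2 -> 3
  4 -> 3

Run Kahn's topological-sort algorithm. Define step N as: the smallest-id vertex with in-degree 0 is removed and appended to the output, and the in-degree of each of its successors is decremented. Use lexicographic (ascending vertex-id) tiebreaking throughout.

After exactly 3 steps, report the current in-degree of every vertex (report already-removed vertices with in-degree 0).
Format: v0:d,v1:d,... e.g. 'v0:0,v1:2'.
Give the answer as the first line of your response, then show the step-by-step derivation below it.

v0:0,v1:0,v2:0,v3:1,v4:0

step 1: output 1; order=[1]; indeg=(1,0,0,2,0)
step 2: output 2; order=[1,2]; indeg=(0,0,0,1,0)
step 3: output 0; order=[1,2,0]; indeg=(0,0,0,1,0)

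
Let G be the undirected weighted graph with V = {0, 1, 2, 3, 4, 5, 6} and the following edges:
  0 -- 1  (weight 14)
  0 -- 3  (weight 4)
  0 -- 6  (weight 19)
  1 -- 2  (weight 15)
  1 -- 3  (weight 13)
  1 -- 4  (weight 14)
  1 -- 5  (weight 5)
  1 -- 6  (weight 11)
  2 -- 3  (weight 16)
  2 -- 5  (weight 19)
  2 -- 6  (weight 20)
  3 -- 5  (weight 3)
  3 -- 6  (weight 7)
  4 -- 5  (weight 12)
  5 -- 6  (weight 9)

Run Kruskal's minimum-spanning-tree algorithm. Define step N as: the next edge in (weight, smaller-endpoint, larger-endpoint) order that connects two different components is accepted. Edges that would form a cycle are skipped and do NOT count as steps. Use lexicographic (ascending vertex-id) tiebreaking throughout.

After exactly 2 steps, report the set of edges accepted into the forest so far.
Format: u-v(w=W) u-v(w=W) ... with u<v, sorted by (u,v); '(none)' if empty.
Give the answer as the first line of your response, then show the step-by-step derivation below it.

0-3(w=4) 3-5(w=3)

step 1: add edge 3-5 (w=3); MST = {3-5(w=3)}
step 2: add edge 0-3 (w=4); MST = {0-3(w=4) 3-5(w=3)}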